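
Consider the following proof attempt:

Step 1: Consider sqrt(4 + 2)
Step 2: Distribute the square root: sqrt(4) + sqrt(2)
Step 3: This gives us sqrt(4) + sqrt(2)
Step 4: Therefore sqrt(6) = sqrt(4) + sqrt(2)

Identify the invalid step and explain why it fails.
Step 2: Distribute the square root: sqrt(4) + sqrt(2)

Step 2 incorrectly 'distributes' the square root over addition. The square root function does not distribute: sqrt(a + b) ≠ sqrt(a) + sqrt(b). In fact, sqrt(4 + 2) = sqrt(6) ≈ 2.4495, while sqrt(4) + sqrt(2) ≈ 3.4142.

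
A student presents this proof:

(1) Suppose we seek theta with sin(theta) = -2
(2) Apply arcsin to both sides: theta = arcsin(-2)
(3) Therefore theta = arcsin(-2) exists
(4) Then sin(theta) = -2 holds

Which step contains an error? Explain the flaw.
Step 2: Apply arcsin to both sides: theta = arcsin(-2)

Step 2 applies arcsin to -2. However, arcsin(x) is only defined for x in [-1, 1] because sin(theta) can only produce values in that range. Since |-2| > 1, arcsin(-2) is undefined. There is no angle whose sine equals -2.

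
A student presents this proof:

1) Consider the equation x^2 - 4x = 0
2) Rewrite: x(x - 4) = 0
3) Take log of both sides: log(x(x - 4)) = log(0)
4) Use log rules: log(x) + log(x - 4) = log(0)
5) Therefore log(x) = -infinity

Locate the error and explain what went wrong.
Step 3: Take log of both sides: log(x(x - 4)) = log(0)

Step 3 takes the logarithm of both sides, resulting in log(0) on the right side. The logarithm is only defined for positive numbers; log(0) is undefined (approaches negative infinity). This operation is invalid.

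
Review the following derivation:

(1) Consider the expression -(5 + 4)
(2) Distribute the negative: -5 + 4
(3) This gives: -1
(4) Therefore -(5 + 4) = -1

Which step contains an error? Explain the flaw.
Step 2: Distribute the negative: -5 + 4

Step 2 incorrectly distributes the negative sign. The correct distribution is -(5 + 4) = -5 - 4 = -9. The negative must be applied to both terms, not just the first. The error treats -(5 + 4) as -5 + 4, which equals -1 instead of -9.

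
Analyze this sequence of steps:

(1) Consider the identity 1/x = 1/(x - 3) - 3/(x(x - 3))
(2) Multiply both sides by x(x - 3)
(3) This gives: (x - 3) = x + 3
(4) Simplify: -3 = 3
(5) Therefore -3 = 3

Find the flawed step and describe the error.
Step 3: This gives: (x - 3) = x + 3

Step 3 makes a sign error when clearing denominators. Multiplying -3/(x(x - 3)) by x(x - 3) gives -3, not +3. The correct result is (x - 3) = x - 3, which is trivially true, not (x - 3) = x + 3. (Step 1 is a valid identity: 1/(x - 3) - 3/(x(x - 3)) = (x - 3)/(x(x - 3)) = 1/x.)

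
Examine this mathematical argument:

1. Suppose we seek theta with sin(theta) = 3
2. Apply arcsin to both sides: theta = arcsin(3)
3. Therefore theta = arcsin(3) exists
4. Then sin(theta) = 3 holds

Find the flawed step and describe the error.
Step 2: Apply arcsin to both sides: theta = arcsin(3)

Step 2 applies arcsin to 3. However, arcsin(x) is only defined for x in [-1, 1] because sin(theta) can only produce values in that range. Since |3| > 1, arcsin(3) is undefined. There is no angle whose sine equals 3.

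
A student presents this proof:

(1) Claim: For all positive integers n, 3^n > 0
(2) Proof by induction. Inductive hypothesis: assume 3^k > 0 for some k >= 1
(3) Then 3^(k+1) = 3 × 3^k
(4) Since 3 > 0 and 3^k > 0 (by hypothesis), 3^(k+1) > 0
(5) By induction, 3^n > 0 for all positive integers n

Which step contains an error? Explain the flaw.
Step 5: By induction, 3^n > 0 for all positive integers n

Step 5 concludes the proof by induction, but no base case was ever established. A valid induction proof requires: (1) a base case proving 3^1 > 0, and (2) an inductive step showing IF 3^k > 0 THEN 3^(k+1) > 0. Steps 2-4 correctly establish the inductive step, but without the base case the conclusion in step 5 does not follow.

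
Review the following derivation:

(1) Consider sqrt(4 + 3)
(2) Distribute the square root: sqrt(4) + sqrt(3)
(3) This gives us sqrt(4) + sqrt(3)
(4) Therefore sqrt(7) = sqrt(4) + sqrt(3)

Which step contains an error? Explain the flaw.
Step 2: Distribute the square root: sqrt(4) + sqrt(3)

Step 2 incorrectly 'distributes' the square root over addition. The square root function does not distribute: sqrt(a + b) ≠ sqrt(a) + sqrt(b). In fact, sqrt(4 + 3) = sqrt(7) ≈ 2.6458, while sqrt(4) + sqrt(3) ≈ 3.7321.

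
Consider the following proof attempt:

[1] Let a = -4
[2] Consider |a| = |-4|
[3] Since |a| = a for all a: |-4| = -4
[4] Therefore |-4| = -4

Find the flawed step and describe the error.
Step 3: Since |a| = a for all a: |-4| = -4

Step 3 incorrectly states that |a| = a for all a. The correct definition is |a| = a when a >= 0, and |a| = -a when a < 0. Since -4 < 0, we have |-4| = -(-4) = 4, not -4.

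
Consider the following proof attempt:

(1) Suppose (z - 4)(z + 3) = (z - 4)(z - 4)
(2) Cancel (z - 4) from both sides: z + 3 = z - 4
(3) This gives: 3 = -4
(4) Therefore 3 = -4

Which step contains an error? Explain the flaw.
Step 2: Cancel (z - 4) from both sides: z + 3 = z - 4

Step 2 cancels (z - 4) from both sides. This is only valid if (z - 4) ≠ 0, i.e., z ≠ 4. When z = 4, both sides equal zero regardless of the other factors. The correct approach requires considering z = 4 as a separate case.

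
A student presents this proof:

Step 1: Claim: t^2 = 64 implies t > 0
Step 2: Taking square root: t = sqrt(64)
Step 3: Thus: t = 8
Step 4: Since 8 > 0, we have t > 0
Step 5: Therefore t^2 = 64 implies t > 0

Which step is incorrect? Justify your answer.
Step 2: Taking square root: t = sqrt(64)

Step 2 takes the square root and assumes the positive root only. The equation t^2 = 64 actually has two solutions: t = 8 and t = -8. The proof silently assumes t > 0 without justification, then uses this assumption to conclude t > 0, which is circular. The counterexample t = -8 shows the claim is false.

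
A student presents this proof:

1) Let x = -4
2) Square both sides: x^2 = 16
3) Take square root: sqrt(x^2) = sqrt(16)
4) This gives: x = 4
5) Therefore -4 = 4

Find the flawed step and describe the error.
Step 4: This gives: x = 4

Step 4 incorrectly states that sqrt(x^2) = x. The correct identity is sqrt(x^2) = |x|. Since x = -4 < 0, we have sqrt(x^2) = |-4| = 4, not x = -4.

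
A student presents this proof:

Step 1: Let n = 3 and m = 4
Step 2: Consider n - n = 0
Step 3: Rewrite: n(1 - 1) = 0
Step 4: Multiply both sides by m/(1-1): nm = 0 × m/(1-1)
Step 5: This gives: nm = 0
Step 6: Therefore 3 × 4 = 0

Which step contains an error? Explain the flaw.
Step 4: Multiply both sides by m/(1-1): nm = 0 × m/(1-1)

Step 4 multiplies both sides by m/(1-1). However, 1-1 = 0, so this is multiplication by m/0, which is undefined. We cannot multiply by an undefined expression.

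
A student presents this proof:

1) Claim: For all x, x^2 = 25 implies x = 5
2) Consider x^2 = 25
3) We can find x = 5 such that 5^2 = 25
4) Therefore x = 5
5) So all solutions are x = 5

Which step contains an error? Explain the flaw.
Step 4: Therefore x = 5

Step 4 incorrectly concludes that x = 5 is the only solution. The proof shows that x = 5 is A solution (existence), but does not show it is the ONLY solution (uniqueness). In fact, x = -5 is also a solution since (-5)^2 = 25. Finding one solution doesn't prove there are no others.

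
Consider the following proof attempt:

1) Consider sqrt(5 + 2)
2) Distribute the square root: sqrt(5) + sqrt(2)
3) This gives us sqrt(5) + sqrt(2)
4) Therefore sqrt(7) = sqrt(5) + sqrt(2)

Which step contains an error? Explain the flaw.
Step 2: Distribute the square root: sqrt(5) + sqrt(2)

Step 2 incorrectly 'distributes' the square root over addition. The square root function does not distribute: sqrt(a + b) ≠ sqrt(a) + sqrt(b). In fact, sqrt(5 + 2) = sqrt(7) ≈ 2.6458, while sqrt(5) + sqrt(2) ≈ 3.6503.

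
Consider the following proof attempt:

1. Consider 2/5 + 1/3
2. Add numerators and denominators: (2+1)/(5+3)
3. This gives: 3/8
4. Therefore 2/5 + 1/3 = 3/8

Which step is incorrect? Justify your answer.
Step 2: Add numerators and denominators: (2+1)/(5+3)

Step 2 incorrectly adds fractions by separately adding numerators and denominators. This is wrong. The correct method requires a common denominator: 2/5 + 1/3 = (2×3 + 1×5)/(5×3) = 11/15 = 11/15. The method used gives 3/8, which is different.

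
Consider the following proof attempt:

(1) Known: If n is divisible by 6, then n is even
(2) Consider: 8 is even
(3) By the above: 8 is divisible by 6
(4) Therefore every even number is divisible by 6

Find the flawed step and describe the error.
Step 3: By the above: 8 is divisible by 6

Step 3 commits the fallacy of affirming the consequent. The known fact 'divisible by 6 → even' does NOT imply 'even → divisible by 6'. That would be the converse, which is false. For example, 8 is even but 8 ÷ 6 = 1.33, which is not an integer.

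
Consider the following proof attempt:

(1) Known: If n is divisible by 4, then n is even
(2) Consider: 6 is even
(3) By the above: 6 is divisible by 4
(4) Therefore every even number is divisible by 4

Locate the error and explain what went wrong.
Step 3: By the above: 6 is divisible by 4

Step 3 commits the fallacy of affirming the consequent. The known fact 'divisible by 4 → even' does NOT imply 'even → divisible by 4'. That would be the converse, which is false. For example, 6 is even but 6 ÷ 4 = 1.50, which is not an integer.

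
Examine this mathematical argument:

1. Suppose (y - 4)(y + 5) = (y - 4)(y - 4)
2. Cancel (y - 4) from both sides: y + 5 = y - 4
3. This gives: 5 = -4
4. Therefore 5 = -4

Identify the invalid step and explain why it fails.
Step 2: Cancel (y - 4) from both sides: y + 5 = y - 4

Step 2 cancels (y - 4) from both sides. This is only valid if (y - 4) ≠ 0, i.e., y ≠ 4. When y = 4, both sides equal zero regardless of the other factors. The correct approach requires considering y = 4 as a separate case.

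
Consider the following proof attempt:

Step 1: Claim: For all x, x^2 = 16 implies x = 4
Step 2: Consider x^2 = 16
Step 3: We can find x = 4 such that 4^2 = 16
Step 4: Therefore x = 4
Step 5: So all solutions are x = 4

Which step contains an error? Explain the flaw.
Step 4: Therefore x = 4

Step 4 incorrectly concludes that x = 4 is the only solution. The proof shows that x = 4 is A solution (existence), but does not show it is the ONLY solution (uniqueness). In fact, x = -4 is also a solution since (-4)^2 = 16. Finding one solution doesn't prove there are no others.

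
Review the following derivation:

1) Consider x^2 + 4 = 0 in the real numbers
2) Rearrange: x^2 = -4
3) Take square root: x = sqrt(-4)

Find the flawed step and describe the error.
Step 3: Take square root: x = sqrt(-4)

Step 3 takes the square root of -4, which is negative. In the real number system, the square root of a negative number is undefined. The equation x^2 + 4 = 0 has no real solutions. Square roots of negative numbers only exist in the complex numbers.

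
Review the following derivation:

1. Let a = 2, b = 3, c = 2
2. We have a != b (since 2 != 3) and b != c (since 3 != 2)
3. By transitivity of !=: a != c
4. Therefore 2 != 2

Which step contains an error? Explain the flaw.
Step 3: By transitivity of !=: a != c

Step 3 incorrectly applies transitivity to the '!=' relation. Transitivity states: if a R b and b R c, then a R c. However, '!=' is not transitive. Counterexample: 2 != 3 and 3 != 2, but 2 = 2 (both equal 2). Transitivity holds for relations like <, <=, =, but not for !=.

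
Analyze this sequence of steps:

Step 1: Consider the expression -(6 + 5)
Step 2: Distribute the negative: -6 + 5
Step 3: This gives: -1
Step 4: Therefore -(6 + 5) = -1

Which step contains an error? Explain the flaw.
Step 2: Distribute the negative: -6 + 5

Step 2 incorrectly distributes the negative sign. The correct distribution is -(6 + 5) = -6 - 5 = -11. The negative must be applied to both terms, not just the first. The error treats -(6 + 5) as -6 + 5, which equals -1 instead of -11.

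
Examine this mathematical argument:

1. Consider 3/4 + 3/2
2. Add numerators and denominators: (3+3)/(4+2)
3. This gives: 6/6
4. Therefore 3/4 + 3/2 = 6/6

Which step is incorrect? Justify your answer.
Step 2: Add numerators and denominators: (3+3)/(4+2)

Step 2 incorrectly adds fractions by separately adding numerators and denominators. This is wrong. The correct method requires a common denominator: 3/4 + 3/2 = (3×2 + 3×4)/(4×2) = 18/8 = 9/4. The method used gives 6/6, which is different.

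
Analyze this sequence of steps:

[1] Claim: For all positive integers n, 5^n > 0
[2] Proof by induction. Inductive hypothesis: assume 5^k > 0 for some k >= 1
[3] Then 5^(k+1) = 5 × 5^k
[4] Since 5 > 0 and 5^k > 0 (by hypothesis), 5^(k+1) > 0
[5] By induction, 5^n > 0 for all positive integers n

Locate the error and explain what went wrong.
Step 5: By induction, 5^n > 0 for all positive integers n

Step 5 concludes the proof by induction, but no base case was ever established. A valid induction proof requires: (1) a base case proving 5^1 > 0, and (2) an inductive step showing IF 5^k > 0 THEN 5^(k+1) > 0. Steps 2-4 correctly establish the inductive step, but without the base case the conclusion in step 5 does not follow.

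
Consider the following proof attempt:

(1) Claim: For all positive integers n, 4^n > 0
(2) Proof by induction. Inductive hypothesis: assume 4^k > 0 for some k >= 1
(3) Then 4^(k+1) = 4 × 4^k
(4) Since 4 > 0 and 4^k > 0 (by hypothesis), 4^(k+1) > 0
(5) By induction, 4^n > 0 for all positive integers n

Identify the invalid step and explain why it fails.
Step 5: By induction, 4^n > 0 for all positive integers n

Step 5 concludes the proof by induction, but no base case was ever established. A valid induction proof requires: (1) a base case proving 4^1 > 0, and (2) an inductive step showing IF 4^k > 0 THEN 4^(k+1) > 0. Steps 2-4 correctly establish the inductive step, but without the base case the conclusion in step 5 does not follow.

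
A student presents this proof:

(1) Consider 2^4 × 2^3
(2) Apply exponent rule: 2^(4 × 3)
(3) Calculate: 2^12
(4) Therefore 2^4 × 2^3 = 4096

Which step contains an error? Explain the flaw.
Step 2: Apply exponent rule: 2^(4 × 3)

Step 2 incorrectly states that a^b × a^c = a^(b×c). The correct rule is a^b × a^c = a^(b+c). The actual value is 2^4 × 2^3 = 2^7 = 128, not 2^12 = 4096.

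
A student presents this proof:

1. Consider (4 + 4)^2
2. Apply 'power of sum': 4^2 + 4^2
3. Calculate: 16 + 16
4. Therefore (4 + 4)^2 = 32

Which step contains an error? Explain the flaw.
Step 2: Apply 'power of sum': 4^2 + 4^2

Step 2 incorrectly applies a non-existent rule '(a+b)^n = a^n + b^n'. This is false in general. The correct expansion uses the binomial theorem. The actual value is (4 + 4)^2 = 8^2 = 64, not 32.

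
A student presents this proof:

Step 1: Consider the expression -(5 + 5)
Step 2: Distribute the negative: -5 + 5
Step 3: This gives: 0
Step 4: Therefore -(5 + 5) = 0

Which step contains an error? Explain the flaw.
Step 2: Distribute the negative: -5 + 5

Step 2 incorrectly distributes the negative sign. The correct distribution is -(5 + 5) = -5 - 5 = -10. The negative must be applied to both terms, not just the first. The error treats -(5 + 5) as -5 + 5, which equals 0 instead of -10.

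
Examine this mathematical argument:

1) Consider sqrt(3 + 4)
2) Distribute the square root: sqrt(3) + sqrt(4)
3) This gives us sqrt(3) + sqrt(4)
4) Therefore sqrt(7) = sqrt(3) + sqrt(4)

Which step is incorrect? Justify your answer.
Step 2: Distribute the square root: sqrt(3) + sqrt(4)

Step 2 incorrectly 'distributes' the square root over addition. The square root function does not distribute: sqrt(a + b) ≠ sqrt(a) + sqrt(b). In fact, sqrt(3 + 4) = sqrt(7) ≈ 2.6458, while sqrt(3) + sqrt(4) ≈ 3.7321.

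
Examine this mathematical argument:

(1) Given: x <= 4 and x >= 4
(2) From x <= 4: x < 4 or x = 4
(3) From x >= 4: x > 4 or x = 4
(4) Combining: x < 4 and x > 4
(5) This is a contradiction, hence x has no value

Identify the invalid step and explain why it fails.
Step 4: Combining: x < 4 and x > 4

Step 4 incorrectly combines the conditions. From x <= 4 and x >= 4, the intersection is x = 4. The error treats the 'or' cases as 'and' requirements. The correct conclusion is that x = 4 is the unique solution, not that no solution exists.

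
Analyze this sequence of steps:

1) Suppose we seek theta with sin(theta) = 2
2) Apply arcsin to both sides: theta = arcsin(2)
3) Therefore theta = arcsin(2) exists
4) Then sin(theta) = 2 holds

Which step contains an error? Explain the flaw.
Step 2: Apply arcsin to both sides: theta = arcsin(2)

Step 2 applies arcsin to 2. However, arcsin(x) is only defined for x in [-1, 1] because sin(theta) can only produce values in that range. Since |2| > 1, arcsin(2) is undefined. There is no angle whose sine equals 2.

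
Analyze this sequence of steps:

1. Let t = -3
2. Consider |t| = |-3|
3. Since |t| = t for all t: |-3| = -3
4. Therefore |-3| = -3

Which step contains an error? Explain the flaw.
Step 3: Since |t| = t for all t: |-3| = -3

Step 3 incorrectly states that |t| = t for all t. The correct definition is |t| = t when t >= 0, and |t| = -t when t < 0. Since -3 < 0, we have |-3| = -(-3) = 3, not -3.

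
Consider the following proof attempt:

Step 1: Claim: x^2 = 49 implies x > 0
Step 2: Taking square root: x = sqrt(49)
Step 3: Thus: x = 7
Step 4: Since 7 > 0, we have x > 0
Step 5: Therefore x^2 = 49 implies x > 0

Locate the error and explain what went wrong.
Step 2: Taking square root: x = sqrt(49)

Step 2 takes the square root and assumes the positive root only. The equation x^2 = 49 actually has two solutions: x = 7 and x = -7. The proof silently assumes x > 0 without justification, then uses this assumption to conclude x > 0, which is circular. The counterexample x = -7 shows the claim is false.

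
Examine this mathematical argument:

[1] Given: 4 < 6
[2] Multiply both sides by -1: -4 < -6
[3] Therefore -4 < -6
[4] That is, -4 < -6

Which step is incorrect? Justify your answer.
Step 2: Multiply both sides by -1: -4 < -6

Step 2 multiplies both sides by -1 but fails to reverse the inequality sign. When multiplying (or dividing) an inequality by a negative number, the direction must be reversed. Since 4 < 6, we should get -4 > -6, i.e., -4 > -6.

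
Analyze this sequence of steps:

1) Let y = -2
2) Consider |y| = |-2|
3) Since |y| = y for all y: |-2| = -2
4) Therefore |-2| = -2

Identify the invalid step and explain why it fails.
Step 3: Since |y| = y for all y: |-2| = -2

Step 3 incorrectly states that |y| = y for all y. The correct definition is |y| = y when y >= 0, and |y| = -y when y < 0. Since -2 < 0, we have |-2| = -(-2) = 2, not -2.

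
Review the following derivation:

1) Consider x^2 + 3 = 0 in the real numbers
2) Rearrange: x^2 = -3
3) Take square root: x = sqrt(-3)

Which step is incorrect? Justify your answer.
Step 3: Take square root: x = sqrt(-3)

Step 3 takes the square root of -3, which is negative. In the real number system, the square root of a negative number is undefined. The equation x^2 + 3 = 0 has no real solutions. Square roots of negative numbers only exist in the complex numbers.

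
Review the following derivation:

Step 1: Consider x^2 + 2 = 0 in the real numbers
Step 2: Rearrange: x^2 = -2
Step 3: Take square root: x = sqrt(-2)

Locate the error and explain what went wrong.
Step 3: Take square root: x = sqrt(-2)

Step 3 takes the square root of -2, which is negative. In the real number system, the square root of a negative number is undefined. The equation x^2 + 2 = 0 has no real solutions. Square roots of negative numbers only exist in the complex numbers.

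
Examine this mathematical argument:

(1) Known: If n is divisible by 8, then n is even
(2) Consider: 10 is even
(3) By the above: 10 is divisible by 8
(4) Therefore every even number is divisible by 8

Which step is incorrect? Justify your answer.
Step 3: By the above: 10 is divisible by 8

Step 3 commits the fallacy of affirming the consequent. The known fact 'divisible by 8 → even' does NOT imply 'even → divisible by 8'. That would be the converse, which is false. For example, 10 is even but 10 ÷ 8 = 1.25, which is not an integer.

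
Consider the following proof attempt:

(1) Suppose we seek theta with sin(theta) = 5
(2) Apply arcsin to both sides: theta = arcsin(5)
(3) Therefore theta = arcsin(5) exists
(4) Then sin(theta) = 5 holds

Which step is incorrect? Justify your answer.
Step 2: Apply arcsin to both sides: theta = arcsin(5)

Step 2 applies arcsin to 5. However, arcsin(x) is only defined for x in [-1, 1] because sin(theta) can only produce values in that range. Since |5| > 1, arcsin(5) is undefined. There is no angle whose sine equals 5.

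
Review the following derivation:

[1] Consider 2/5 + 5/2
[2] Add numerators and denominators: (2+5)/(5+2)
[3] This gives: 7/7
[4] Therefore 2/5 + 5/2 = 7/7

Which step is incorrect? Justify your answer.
Step 2: Add numerators and denominators: (2+5)/(5+2)

Step 2 incorrectly adds fractions by separately adding numerators and denominators. This is wrong. The correct method requires a common denominator: 2/5 + 5/2 = (2×2 + 5×5)/(5×2) = 29/10 = 29/10. The method used gives 7/7, which is different.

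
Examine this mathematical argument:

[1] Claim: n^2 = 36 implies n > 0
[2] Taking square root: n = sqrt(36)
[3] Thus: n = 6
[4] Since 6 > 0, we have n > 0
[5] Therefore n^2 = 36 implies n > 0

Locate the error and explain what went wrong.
Step 2: Taking square root: n = sqrt(36)

Step 2 takes the square root and assumes the positive root only. The equation n^2 = 36 actually has two solutions: n = 6 and n = -6. The proof silently assumes n > 0 without justification, then uses this assumption to conclude n > 0, which is circular. The counterexample n = -6 shows the claim is false.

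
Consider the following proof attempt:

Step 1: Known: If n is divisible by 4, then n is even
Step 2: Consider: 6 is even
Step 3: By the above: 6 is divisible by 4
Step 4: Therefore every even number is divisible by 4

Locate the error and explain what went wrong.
Step 3: By the above: 6 is divisible by 4

Step 3 commits the fallacy of affirming the consequent. The known fact 'divisible by 4 → even' does NOT imply 'even → divisible by 4'. That would be the converse, which is false. For example, 6 is even but 6 ÷ 4 = 1.50, which is not an integer.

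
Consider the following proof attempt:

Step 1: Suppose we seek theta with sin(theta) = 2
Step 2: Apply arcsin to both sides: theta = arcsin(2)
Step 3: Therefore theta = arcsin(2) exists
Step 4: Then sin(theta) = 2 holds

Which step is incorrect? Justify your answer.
Step 2: Apply arcsin to both sides: theta = arcsin(2)

Step 2 applies arcsin to 2. However, arcsin(x) is only defined for x in [-1, 1] because sin(theta) can only produce values in that range. Since |2| > 1, arcsin(2) is undefined. There is no angle whose sine equals 2.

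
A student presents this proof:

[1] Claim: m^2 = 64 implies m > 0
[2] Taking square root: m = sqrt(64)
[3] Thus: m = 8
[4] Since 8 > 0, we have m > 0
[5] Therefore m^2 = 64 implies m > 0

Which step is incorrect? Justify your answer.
Step 2: Taking square root: m = sqrt(64)

Step 2 takes the square root and assumes the positive root only. The equation m^2 = 64 actually has two solutions: m = 8 and m = -8. The proof silently assumes m > 0 without justification, then uses this assumption to conclude m > 0, which is circular. The counterexample m = -8 shows the claim is false.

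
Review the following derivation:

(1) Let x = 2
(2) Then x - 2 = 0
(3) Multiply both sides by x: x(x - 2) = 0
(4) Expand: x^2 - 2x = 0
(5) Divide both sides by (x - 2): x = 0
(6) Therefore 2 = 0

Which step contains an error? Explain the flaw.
Step 5: Divide both sides by (x - 2): x = 0

Step 5 divides both sides by (x - 2). However, since x = 2, we have (x - 2) = 0. Division by zero is undefined, making this step invalid.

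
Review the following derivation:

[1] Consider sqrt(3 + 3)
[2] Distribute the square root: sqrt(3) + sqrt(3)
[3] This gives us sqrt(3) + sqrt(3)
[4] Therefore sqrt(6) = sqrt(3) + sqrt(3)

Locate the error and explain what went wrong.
Step 2: Distribute the square root: sqrt(3) + sqrt(3)

Step 2 incorrectly 'distributes' the square root over addition. The square root function does not distribute: sqrt(a + b) ≠ sqrt(a) + sqrt(b). In fact, sqrt(3 + 3) = sqrt(6) ≈ 2.4495, while sqrt(3) + sqrt(3) ≈ 3.4641.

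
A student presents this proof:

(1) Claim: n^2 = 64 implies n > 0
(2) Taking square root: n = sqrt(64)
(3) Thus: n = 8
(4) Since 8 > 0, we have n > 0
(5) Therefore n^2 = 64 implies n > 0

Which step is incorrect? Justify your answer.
Step 2: Taking square root: n = sqrt(64)

Step 2 takes the square root and assumes the positive root only. The equation n^2 = 64 actually has two solutions: n = 8 and n = -8. The proof silently assumes n > 0 without justification, then uses this assumption to conclude n > 0, which is circular. The counterexample n = -8 shows the claim is false.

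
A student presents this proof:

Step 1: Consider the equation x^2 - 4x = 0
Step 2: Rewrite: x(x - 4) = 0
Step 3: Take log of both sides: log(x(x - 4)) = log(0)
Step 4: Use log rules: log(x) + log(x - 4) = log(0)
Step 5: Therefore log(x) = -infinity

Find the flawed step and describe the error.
Step 3: Take log of both sides: log(x(x - 4)) = log(0)

Step 3 takes the logarithm of both sides, resulting in log(0) on the right side. The logarithm is only defined for positive numbers; log(0) is undefined (approaches negative infinity). This operation is invalid.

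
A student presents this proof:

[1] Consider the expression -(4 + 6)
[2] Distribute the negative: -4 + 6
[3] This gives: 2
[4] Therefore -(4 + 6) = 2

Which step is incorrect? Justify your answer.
Step 2: Distribute the negative: -4 + 6

Step 2 incorrectly distributes the negative sign. The correct distribution is -(4 + 6) = -4 - 6 = -10. The negative must be applied to both terms, not just the first. The error treats -(4 + 6) as -4 + 6, which equals 2 instead of -10.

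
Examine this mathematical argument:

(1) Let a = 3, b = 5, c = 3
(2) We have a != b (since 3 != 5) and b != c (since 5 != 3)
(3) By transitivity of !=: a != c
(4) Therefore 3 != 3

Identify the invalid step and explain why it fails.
Step 3: By transitivity of !=: a != c

Step 3 incorrectly applies transitivity to the '!=' relation. Transitivity states: if a R b and b R c, then a R c. However, '!=' is not transitive. Counterexample: 3 != 5 and 5 != 3, but 3 = 3 (both equal 3). Transitivity holds for relations like <, <=, =, but not for !=.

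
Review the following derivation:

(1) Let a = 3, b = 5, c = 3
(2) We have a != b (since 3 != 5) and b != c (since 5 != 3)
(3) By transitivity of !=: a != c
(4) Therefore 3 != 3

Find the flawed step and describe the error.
Step 3: By transitivity of !=: a != c

Step 3 incorrectly applies transitivity to the '!=' relation. Transitivity states: if a R b and b R c, then a R c. However, '!=' is not transitive. Counterexample: 3 != 5 and 5 != 3, but 3 = 3 (both equal 3). Transitivity holds for relations like <, <=, =, but not for !=.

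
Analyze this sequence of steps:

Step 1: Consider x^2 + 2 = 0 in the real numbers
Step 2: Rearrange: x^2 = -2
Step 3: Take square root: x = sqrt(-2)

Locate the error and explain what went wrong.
Step 3: Take square root: x = sqrt(-2)

Step 3 takes the square root of -2, which is negative. In the real number system, the square root of a negative number is undefined. The equation x^2 + 2 = 0 has no real solutions. Square roots of negative numbers only exist in the complex numbers.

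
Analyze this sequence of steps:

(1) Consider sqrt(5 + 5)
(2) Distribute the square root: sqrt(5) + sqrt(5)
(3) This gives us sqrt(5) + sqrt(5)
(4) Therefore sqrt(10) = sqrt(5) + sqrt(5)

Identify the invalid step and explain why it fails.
Step 2: Distribute the square root: sqrt(5) + sqrt(5)

Step 2 incorrectly 'distributes' the square root over addition. The square root function does not distribute: sqrt(a + b) ≠ sqrt(a) + sqrt(b). In fact, sqrt(5 + 5) = sqrt(10) ≈ 3.1623, while sqrt(5) + sqrt(5) ≈ 4.4721.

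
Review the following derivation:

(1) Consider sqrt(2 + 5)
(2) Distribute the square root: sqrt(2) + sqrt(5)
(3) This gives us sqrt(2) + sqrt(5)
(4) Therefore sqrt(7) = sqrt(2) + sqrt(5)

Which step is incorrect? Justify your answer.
Step 2: Distribute the square root: sqrt(2) + sqrt(5)

Step 2 incorrectly 'distributes' the square root over addition. The square root function does not distribute: sqrt(a + b) ≠ sqrt(a) + sqrt(b). In fact, sqrt(2 + 5) = sqrt(7) ≈ 2.6458, while sqrt(2) + sqrt(5) ≈ 3.6503.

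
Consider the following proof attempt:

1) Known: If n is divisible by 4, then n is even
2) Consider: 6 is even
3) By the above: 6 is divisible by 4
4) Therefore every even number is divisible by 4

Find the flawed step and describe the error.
Step 3: By the above: 6 is divisible by 4

Step 3 commits the fallacy of affirming the consequent. The known fact 'divisible by 4 → even' does NOT imply 'even → divisible by 4'. That would be the converse, which is false. For example, 6 is even but 6 ÷ 4 = 1.50, which is not an integer.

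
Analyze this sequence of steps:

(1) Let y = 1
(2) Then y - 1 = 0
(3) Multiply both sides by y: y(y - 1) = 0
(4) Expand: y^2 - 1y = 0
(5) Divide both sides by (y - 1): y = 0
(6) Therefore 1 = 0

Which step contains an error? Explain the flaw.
Step 5: Divide both sides by (y - 1): y = 0

Step 5 divides both sides by (y - 1). However, since y = 1, we have (y - 1) = 0. Division by zero is undefined, making this step invalid.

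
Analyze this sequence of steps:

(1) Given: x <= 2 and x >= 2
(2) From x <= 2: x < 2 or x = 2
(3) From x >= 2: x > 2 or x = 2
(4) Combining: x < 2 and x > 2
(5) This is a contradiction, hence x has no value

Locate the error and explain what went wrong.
Step 4: Combining: x < 2 and x > 2

Step 4 incorrectly combines the conditions. From x <= 2 and x >= 2, the intersection is x = 2. The error treats the 'or' cases as 'and' requirements. The correct conclusion is that x = 2 is the unique solution, not that no solution exists.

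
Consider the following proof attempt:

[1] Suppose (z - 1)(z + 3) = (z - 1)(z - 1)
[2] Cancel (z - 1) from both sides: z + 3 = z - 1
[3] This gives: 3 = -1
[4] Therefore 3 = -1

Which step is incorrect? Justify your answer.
Step 2: Cancel (z - 1) from both sides: z + 3 = z - 1

Step 2 cancels (z - 1) from both sides. This is only valid if (z - 1) ≠ 0, i.e., z ≠ 1. When z = 1, both sides equal zero regardless of the other factors. The correct approach requires considering z = 1 as a separate case.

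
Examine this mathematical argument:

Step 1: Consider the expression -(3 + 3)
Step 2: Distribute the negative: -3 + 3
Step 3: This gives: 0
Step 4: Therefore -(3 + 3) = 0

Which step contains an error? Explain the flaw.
Step 2: Distribute the negative: -3 + 3

Step 2 incorrectly distributes the negative sign. The correct distribution is -(3 + 3) = -3 - 3 = -6. The negative must be applied to both terms, not just the first. The error treats -(3 + 3) as -3 + 3, which equals 0 instead of -6.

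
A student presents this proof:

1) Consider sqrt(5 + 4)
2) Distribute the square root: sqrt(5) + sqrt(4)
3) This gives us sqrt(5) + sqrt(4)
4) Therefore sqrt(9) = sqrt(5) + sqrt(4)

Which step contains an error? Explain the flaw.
Step 2: Distribute the square root: sqrt(5) + sqrt(4)

Step 2 incorrectly 'distributes' the square root over addition. The square root function does not distribute: sqrt(a + b) ≠ sqrt(a) + sqrt(b). In fact, sqrt(5 + 4) = sqrt(9) ≈ 3.0000, while sqrt(5) + sqrt(4) ≈ 4.2361.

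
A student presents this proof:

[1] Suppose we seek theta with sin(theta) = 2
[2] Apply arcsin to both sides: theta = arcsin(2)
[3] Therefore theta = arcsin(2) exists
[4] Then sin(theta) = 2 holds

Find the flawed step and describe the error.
Step 2: Apply arcsin to both sides: theta = arcsin(2)

Step 2 applies arcsin to 2. However, arcsin(x) is only defined for x in [-1, 1] because sin(theta) can only produce values in that range. Since |2| > 1, arcsin(2) is undefined. There is no angle whose sine equals 2.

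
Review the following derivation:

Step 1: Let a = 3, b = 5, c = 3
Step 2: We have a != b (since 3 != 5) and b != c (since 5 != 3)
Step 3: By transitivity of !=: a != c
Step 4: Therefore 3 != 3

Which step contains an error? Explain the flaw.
Step 3: By transitivity of !=: a != c

Step 3 incorrectly applies transitivity to the '!=' relation. Transitivity states: if a R b and b R c, then a R c. However, '!=' is not transitive. Counterexample: 3 != 5 and 5 != 3, but 3 = 3 (both equal 3). Transitivity holds for relations like <, <=, =, but not for !=.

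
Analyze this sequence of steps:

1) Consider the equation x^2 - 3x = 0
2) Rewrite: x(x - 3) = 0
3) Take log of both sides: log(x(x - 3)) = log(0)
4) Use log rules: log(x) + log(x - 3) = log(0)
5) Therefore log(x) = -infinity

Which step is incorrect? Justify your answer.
Step 3: Take log of both sides: log(x(x - 3)) = log(0)

Step 3 takes the logarithm of both sides, resulting in log(0) on the right side. The logarithm is only defined for positive numbers; log(0) is undefined (approaches negative infinity). This operation is invalid.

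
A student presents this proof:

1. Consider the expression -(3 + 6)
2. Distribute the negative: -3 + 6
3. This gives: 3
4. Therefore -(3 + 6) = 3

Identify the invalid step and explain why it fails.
Step 2: Distribute the negative: -3 + 6

Step 2 incorrectly distributes the negative sign. The correct distribution is -(3 + 6) = -3 - 6 = -9. The negative must be applied to both terms, not just the first. The error treats -(3 + 6) as -3 + 6, which equals 3 instead of -9.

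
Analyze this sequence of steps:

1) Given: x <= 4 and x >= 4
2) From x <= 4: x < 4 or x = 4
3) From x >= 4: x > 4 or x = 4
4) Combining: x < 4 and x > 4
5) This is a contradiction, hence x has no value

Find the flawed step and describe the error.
Step 4: Combining: x < 4 and x > 4

Step 4 incorrectly combines the conditions. From x <= 4 and x >= 4, the intersection is x = 4. The error treats the 'or' cases as 'and' requirements. The correct conclusion is that x = 4 is the unique solution, not that no solution exists.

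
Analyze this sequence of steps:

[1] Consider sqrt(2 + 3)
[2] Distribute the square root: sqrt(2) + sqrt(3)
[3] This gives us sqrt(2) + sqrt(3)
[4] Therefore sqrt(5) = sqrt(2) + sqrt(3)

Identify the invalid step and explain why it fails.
Step 2: Distribute the square root: sqrt(2) + sqrt(3)

Step 2 incorrectly 'distributes' the square root over addition. The square root function does not distribute: sqrt(a + b) ≠ sqrt(a) + sqrt(b). In fact, sqrt(2 + 3) = sqrt(5) ≈ 2.2361, while sqrt(2) + sqrt(3) ≈ 3.1463.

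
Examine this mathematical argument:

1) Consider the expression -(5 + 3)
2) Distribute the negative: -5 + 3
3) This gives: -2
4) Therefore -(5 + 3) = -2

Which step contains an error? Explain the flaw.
Step 2: Distribute the negative: -5 + 3

Step 2 incorrectly distributes the negative sign. The correct distribution is -(5 + 3) = -5 - 3 = -8. The negative must be applied to both terms, not just the first. The error treats -(5 + 3) as -5 + 3, which equals -2 instead of -8.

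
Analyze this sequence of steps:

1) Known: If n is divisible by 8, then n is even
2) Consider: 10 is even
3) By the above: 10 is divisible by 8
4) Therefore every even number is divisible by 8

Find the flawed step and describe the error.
Step 3: By the above: 10 is divisible by 8

Step 3 commits the fallacy of affirming the consequent. The known fact 'divisible by 8 → even' does NOT imply 'even → divisible by 8'. That would be the converse, which is false. For example, 10 is even but 10 ÷ 8 = 1.25, which is not an integer.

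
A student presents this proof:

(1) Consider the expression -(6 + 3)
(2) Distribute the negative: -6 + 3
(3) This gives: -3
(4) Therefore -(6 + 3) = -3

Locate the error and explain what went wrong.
Step 2: Distribute the negative: -6 + 3

Step 2 incorrectly distributes the negative sign. The correct distribution is -(6 + 3) = -6 - 3 = -9. The negative must be applied to both terms, not just the first. The error treats -(6 + 3) as -6 + 3, which equals -3 instead of -9.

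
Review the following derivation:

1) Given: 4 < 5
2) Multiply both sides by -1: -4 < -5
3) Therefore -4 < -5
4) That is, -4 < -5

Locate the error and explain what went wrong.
Step 2: Multiply both sides by -1: -4 < -5

Step 2 multiplies both sides by -1 but fails to reverse the inequality sign. When multiplying (or dividing) an inequality by a negative number, the direction must be reversed. Since 4 < 5, we should get -4 > -5, i.e., -4 > -5.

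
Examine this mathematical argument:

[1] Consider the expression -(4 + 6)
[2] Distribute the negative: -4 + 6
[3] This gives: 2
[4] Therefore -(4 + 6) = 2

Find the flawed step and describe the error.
Step 2: Distribute the negative: -4 + 6

Step 2 incorrectly distributes the negative sign. The correct distribution is -(4 + 6) = -4 - 6 = -10. The negative must be applied to both terms, not just the first. The error treats -(4 + 6) as -4 + 6, which equals 2 instead of -10.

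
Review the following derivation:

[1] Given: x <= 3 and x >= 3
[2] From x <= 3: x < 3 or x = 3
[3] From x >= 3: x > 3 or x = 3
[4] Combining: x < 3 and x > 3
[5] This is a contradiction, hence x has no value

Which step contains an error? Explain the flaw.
Step 4: Combining: x < 3 and x > 3

Step 4 incorrectly combines the conditions. From x <= 3 and x >= 3, the intersection is x = 3. The error treats the 'or' cases as 'and' requirements. The correct conclusion is that x = 3 is the unique solution, not that no solution exists.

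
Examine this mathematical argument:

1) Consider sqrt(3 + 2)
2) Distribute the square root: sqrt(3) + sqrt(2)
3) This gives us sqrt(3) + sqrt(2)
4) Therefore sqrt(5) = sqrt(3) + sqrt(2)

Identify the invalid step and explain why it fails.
Step 2: Distribute the square root: sqrt(3) + sqrt(2)

Step 2 incorrectly 'distributes' the square root over addition. The square root function does not distribute: sqrt(a + b) ≠ sqrt(a) + sqrt(b). In fact, sqrt(3 + 2) = sqrt(5) ≈ 2.2361, while sqrt(3) + sqrt(2) ≈ 3.1463.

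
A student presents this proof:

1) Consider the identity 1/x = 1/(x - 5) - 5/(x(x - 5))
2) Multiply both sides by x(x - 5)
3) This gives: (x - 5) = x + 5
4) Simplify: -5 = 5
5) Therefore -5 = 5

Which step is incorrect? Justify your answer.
Step 3: This gives: (x - 5) = x + 5

Step 3 makes a sign error when clearing denominators. Multiplying -5/(x(x - 5)) by x(x - 5) gives -5, not +5. The correct result is (x - 5) = x - 5, which is trivially true, not (x - 5) = x + 5. (Step 1 is a valid identity: 1/(x - 5) - 5/(x(x - 5)) = (x - 5)/(x(x - 5)) = 1/x.)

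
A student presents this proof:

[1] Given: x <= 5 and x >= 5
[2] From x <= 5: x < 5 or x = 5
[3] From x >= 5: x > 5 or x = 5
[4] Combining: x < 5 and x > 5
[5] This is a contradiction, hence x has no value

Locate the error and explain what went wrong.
Step 4: Combining: x < 5 and x > 5

Step 4 incorrectly combines the conditions. From x <= 5 and x >= 5, the intersection is x = 5. The error treats the 'or' cases as 'and' requirements. The correct conclusion is that x = 5 is the unique solution, not that no solution exists.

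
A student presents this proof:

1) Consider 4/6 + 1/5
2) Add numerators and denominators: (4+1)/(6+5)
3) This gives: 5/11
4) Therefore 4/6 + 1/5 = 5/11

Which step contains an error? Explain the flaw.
Step 2: Add numerators and denominators: (4+1)/(6+5)

Step 2 incorrectly adds fractions by separately adding numerators and denominators. This is wrong. The correct method requires a common denominator: 4/6 + 1/5 = (4×5 + 1×6)/(6×5) = 26/30 = 13/15. The method used gives 5/11, which is different.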